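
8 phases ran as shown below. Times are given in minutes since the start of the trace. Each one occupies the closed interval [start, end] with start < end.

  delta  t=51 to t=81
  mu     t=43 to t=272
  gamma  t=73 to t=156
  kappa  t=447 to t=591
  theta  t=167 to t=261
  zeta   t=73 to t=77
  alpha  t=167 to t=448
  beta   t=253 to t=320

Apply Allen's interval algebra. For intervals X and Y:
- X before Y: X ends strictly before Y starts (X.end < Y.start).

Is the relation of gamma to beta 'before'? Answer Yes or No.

gamma = [t=73, t=156], beta = [t=253, t=320].
Actual relation of gamma to beta: before.
Asked whether 'before' holds → Yes.

Yes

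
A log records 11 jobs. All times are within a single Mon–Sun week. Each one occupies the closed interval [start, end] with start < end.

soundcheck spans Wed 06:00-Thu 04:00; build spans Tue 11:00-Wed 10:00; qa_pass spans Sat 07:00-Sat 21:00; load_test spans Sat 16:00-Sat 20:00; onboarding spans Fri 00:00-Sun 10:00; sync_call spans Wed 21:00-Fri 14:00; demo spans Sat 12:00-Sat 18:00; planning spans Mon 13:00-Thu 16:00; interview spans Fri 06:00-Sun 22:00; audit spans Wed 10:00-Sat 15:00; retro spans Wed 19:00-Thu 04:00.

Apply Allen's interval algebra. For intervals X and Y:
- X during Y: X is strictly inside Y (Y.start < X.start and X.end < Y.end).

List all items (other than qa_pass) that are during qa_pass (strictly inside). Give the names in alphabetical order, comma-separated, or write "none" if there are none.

Target qa_pass = [Sat 07:00, Sat 21:00].
audit [Wed 10:00, Sat 15:00] → overlaps → no.
build [Tue 11:00, Wed 10:00] → before → no.
demo [Sat 12:00, Sat 18:00] → during → yes.
interview [Fri 06:00, Sun 22:00] → contains → no.
load_test [Sat 16:00, Sat 20:00] → during → yes.
onboarding [Fri 00:00, Sun 10:00] → contains → no.
planning [Mon 13:00, Thu 16:00] → before → no.
retro [Wed 19:00, Thu 04:00] → before → no.
soundcheck [Wed 06:00, Thu 04:00] → before → no.
sync_call [Wed 21:00, Fri 14:00] → before → no.
Result: demo, load_test.

demo, load_test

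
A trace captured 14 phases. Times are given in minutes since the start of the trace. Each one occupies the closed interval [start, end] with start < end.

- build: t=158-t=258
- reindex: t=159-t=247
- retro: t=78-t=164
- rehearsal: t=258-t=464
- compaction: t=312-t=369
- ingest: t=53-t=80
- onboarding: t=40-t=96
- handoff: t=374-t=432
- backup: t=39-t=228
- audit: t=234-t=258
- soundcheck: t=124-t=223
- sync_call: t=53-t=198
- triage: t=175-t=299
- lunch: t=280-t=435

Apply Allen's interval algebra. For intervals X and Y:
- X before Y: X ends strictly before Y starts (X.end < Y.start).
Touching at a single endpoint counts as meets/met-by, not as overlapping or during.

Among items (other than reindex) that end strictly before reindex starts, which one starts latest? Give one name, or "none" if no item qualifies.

Target reindex = [t=159, t=247].
audit [t=234, t=258] → overlapped-by → excluded.
backup [t=39, t=228] → overlaps → excluded.
build [t=158, t=258] → contains → excluded.
compaction [t=312, t=369] → after → excluded.
handoff [t=374, t=432] → after → excluded.
ingest [t=53, t=80] → before → candidate.
lunch [t=280, t=435] → after → excluded.
onboarding [t=40, t=96] → before → candidate.
rehearsal [t=258, t=464] → after → excluded.
retro [t=78, t=164] → overlaps → excluded.
soundcheck [t=124, t=223] → overlaps → excluded.
sync_call [t=53, t=198] → overlaps → excluded.
triage [t=175, t=299] → overlapped-by → excluded.
Among candidates, latest start is t=53 → ingest.

ingest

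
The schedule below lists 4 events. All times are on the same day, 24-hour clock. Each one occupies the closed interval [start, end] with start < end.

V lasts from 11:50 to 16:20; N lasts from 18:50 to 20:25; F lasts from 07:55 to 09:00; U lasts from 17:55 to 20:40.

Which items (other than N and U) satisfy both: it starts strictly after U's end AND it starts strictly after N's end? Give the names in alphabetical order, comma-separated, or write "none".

Conditions: its start is strictly after U's end (X.start > 20:40) AND its start is strictly after N's end (X.start > 20:25).
F: start 07:55 > 20:40? ✗; start 07:55 > 20:25? ✗ → no.
V: start 11:50 > 20:40? ✗; start 11:50 > 20:25? ✗ → no.
Result: none.

none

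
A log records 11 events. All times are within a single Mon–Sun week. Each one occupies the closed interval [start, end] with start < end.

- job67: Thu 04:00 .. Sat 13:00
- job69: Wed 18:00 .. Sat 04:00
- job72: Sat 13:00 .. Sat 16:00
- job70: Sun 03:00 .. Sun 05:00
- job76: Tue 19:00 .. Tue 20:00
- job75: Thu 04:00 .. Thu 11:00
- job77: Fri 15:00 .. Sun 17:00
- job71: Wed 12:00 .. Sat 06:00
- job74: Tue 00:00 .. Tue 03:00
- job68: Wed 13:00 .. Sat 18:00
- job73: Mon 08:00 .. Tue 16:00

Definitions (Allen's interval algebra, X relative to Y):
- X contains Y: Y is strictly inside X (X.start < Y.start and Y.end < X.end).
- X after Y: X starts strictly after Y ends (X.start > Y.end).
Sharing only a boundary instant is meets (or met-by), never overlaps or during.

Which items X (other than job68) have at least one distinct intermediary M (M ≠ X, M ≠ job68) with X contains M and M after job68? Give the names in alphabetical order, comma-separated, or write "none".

Target job68 = [Wed 13:00, Sat 18:00].
Intermediaries M with M after job68: job70.
Via job70 — items with X contains job70: job77.
Union: job77.

job77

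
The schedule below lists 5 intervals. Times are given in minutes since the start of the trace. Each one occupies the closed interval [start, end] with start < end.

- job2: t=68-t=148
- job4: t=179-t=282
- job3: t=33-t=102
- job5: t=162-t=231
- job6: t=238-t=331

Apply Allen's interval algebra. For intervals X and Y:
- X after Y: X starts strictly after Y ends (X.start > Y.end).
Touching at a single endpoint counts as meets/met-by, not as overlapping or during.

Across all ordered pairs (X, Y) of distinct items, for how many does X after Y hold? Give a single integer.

Checking all 20 ordered pairs for relation 'after'; matching pairs in alphabetical order:
(job4, job2): job4 after job2 ✓
(job4, job3): job4 after job3 ✓
(job5, job2): job5 after job2 ✓
(job5, job3): job5 after job3 ✓
(job6, job2): job6 after job2 ✓
(job6, job3): job6 after job3 ✓
(job6, job5): job6 after job5 ✓
Count: 7.

7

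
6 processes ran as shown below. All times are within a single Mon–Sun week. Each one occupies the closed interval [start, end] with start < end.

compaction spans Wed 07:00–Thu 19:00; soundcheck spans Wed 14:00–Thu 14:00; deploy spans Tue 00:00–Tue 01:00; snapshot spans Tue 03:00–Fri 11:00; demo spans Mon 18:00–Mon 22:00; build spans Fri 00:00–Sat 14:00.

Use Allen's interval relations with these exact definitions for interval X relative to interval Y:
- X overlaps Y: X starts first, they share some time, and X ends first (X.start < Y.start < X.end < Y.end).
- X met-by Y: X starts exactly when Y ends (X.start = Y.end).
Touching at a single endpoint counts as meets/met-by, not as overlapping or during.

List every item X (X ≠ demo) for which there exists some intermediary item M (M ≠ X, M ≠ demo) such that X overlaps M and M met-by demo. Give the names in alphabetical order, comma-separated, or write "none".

none

Target demo = [Mon 18:00, Mon 22:00].
Intermediaries M with M met-by demo: none.
Union: none.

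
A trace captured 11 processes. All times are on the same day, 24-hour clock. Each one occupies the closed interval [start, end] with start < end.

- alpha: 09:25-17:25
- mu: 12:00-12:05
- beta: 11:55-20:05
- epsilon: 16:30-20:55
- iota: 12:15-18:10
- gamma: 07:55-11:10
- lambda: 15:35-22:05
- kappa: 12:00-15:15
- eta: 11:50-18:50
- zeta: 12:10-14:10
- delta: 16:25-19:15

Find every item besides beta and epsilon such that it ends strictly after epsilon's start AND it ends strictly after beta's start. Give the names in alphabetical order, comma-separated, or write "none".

Conditions: its end is strictly after epsilon's start (X.end > 16:30) AND its end is strictly after beta's start (X.end > 11:55).
alpha: end 17:25 > 16:30? ✓; end 17:25 > 11:55? ✓ → yes.
delta: end 19:15 > 16:30? ✓; end 19:15 > 11:55? ✓ → yes.
eta: end 18:50 > 16:30? ✓; end 18:50 > 11:55? ✓ → yes.
gamma: end 11:10 > 16:30? ✗; end 11:10 > 11:55? ✗ → no.
iota: end 18:10 > 16:30? ✓; end 18:10 > 11:55? ✓ → yes.
kappa: end 15:15 > 16:30? ✗; end 15:15 > 11:55? ✓ → no.
lambda: end 22:05 > 16:30? ✓; end 22:05 > 11:55? ✓ → yes.
mu: end 12:05 > 16:30? ✗; end 12:05 > 11:55? ✓ → no.
zeta: end 14:10 > 16:30? ✗; end 14:10 > 11:55? ✓ → no.
Result: alpha, delta, eta, iota, lambda.

alpha, delta, eta, iota, lambda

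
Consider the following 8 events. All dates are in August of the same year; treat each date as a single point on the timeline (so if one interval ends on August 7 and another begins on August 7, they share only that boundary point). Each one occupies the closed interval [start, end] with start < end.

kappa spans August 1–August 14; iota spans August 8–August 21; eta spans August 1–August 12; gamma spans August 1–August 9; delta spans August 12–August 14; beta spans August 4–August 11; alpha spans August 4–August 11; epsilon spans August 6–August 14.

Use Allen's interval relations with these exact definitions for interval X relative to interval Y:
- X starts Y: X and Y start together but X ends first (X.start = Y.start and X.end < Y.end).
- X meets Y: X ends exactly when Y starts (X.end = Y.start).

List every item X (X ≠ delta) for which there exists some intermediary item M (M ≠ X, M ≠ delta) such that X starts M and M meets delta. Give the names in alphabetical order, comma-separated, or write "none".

Target delta = [August 12, August 14].
Intermediaries M with M meets delta: eta.
Via eta — items with X starts eta: gamma.
Union: gamma.

gamma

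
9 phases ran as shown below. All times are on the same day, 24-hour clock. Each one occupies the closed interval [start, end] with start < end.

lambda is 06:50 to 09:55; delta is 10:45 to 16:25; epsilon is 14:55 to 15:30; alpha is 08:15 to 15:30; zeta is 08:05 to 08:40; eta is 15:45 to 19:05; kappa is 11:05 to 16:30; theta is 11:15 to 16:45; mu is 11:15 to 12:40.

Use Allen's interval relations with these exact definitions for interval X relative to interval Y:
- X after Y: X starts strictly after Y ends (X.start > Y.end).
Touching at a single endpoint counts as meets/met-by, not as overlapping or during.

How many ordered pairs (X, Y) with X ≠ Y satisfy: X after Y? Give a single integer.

16

Checking all 72 ordered pairs for relation 'after'; matching pairs in alphabetical order:
(delta, lambda): delta after lambda ✓
(delta, zeta): delta after zeta ✓
(epsilon, lambda): epsilon after lambda ✓
(epsilon, mu): epsilon after mu ✓
(epsilon, zeta): epsilon after zeta ✓
(eta, alpha): eta after alpha ✓
(eta, epsilon): eta after epsilon ✓
(eta, lambda): eta after lambda ✓
(eta, mu): eta after mu ✓
(eta, zeta): eta after zeta ✓
(kappa, lambda): kappa after lambda ✓
(kappa, zeta): kappa after zeta ✓
(mu, lambda): mu after lambda ✓
(mu, zeta): mu after zeta ✓
(theta, lambda): theta after lambda ✓
(theta, zeta): theta after zeta ✓
Count: 16.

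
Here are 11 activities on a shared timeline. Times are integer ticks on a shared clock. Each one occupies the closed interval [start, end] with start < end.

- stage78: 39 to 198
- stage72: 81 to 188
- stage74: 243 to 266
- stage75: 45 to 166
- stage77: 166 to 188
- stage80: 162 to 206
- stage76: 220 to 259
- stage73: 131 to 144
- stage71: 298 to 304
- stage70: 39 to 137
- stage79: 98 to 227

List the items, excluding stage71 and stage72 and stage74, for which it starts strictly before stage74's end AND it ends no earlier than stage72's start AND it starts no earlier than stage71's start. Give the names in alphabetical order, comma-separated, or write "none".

Conditions: its start is strictly before stage74's end (X.start < 266) AND its end is no earlier than stage72's start (X.end >= 81) AND its start is no earlier than stage71's start (X.start >= 298).
stage70: start 39 < 266? ✓; end 137 >= 81? ✓; start 39 >= 298? ✗ → no.
stage73: start 131 < 266? ✓; end 144 >= 81? ✓; start 131 >= 298? ✗ → no.
stage75: start 45 < 266? ✓; end 166 >= 81? ✓; start 45 >= 298? ✗ → no.
stage76: start 220 < 266? ✓; end 259 >= 81? ✓; start 220 >= 298? ✗ → no.
stage77: start 166 < 266? ✓; end 188 >= 81? ✓; start 166 >= 298? ✗ → no.
stage78: start 39 < 266? ✓; end 198 >= 81? ✓; start 39 >= 298? ✗ → no.
stage79: start 98 < 266? ✓; end 227 >= 81? ✓; start 98 >= 298? ✗ → no.
stage80: start 162 < 266? ✓; end 206 >= 81? ✓; start 162 >= 298? ✗ → no.
Result: none.

none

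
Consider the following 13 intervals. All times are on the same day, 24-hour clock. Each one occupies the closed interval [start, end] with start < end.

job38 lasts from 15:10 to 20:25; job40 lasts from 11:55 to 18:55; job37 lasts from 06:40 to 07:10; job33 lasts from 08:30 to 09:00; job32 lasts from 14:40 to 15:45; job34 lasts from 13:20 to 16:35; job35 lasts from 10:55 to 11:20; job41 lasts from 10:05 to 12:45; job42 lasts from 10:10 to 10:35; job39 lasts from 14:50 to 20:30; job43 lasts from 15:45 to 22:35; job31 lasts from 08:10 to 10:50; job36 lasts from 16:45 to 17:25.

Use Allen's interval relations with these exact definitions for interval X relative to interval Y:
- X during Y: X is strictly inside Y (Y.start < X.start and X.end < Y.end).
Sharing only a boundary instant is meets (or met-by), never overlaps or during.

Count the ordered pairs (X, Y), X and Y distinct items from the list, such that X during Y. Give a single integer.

12

Checking all 156 ordered pairs for relation 'during'; matching pairs in alphabetical order:
(job32, job34): job32 during job34 ✓
(job32, job40): job32 during job40 ✓
(job33, job31): job33 during job31 ✓
(job34, job40): job34 during job40 ✓
(job35, job41): job35 during job41 ✓
(job36, job38): job36 during job38 ✓
(job36, job39): job36 during job39 ✓
(job36, job40): job36 during job40 ✓
(job36, job43): job36 during job43 ✓
(job38, job39): job38 during job39 ✓
(job42, job31): job42 during job31 ✓
(job42, job41): job42 during job41 ✓
Count: 12.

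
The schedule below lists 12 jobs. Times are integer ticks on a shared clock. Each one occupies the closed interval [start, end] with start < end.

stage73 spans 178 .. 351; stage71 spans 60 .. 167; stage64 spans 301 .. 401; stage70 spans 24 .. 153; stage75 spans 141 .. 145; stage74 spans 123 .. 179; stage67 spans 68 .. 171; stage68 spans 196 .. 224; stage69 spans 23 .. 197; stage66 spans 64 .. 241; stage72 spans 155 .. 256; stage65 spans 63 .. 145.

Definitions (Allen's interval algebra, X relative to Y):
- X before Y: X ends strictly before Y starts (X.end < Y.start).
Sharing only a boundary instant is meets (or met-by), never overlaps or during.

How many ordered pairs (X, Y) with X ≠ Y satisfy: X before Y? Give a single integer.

24

Checking all 132 ordered pairs for relation 'before'; matching pairs in alphabetical order:
(stage65, stage64): stage65 before stage64 ✓
(stage65, stage68): stage65 before stage68 ✓
(stage65, stage72): stage65 before stage72 ✓
(stage65, stage73): stage65 before stage73 ✓
(stage66, stage64): stage66 before stage64 ✓
(stage67, stage64): stage67 before stage64 ✓
(stage67, stage68): stage67 before stage68 ✓
(stage67, stage73): stage67 before stage73 ✓
(stage68, stage64): stage68 before stage64 ✓
(stage69, stage64): stage69 before stage64 ✓
(stage70, stage64): stage70 before stage64 ✓
(stage70, stage68): stage70 before stage68 ✓
(stage70, stage72): stage70 before stage72 ✓
(stage70, stage73): stage70 before stage73 ✓
(stage71, stage64): stage71 before stage64 ✓
(stage71, stage68): stage71 before stage68 ✓
(stage71, stage73): stage71 before stage73 ✓
(stage72, stage64): stage72 before stage64 ✓
(stage74, stage64): stage74 before stage64 ✓
(stage74, stage68): stage74 before stage68 ✓
(stage75, stage64): stage75 before stage64 ✓
(stage75, stage68): stage75 before stage68 ✓
(stage75, stage72): stage75 before stage72 ✓
(stage75, stage73): stage75 before stage73 ✓
Count: 24.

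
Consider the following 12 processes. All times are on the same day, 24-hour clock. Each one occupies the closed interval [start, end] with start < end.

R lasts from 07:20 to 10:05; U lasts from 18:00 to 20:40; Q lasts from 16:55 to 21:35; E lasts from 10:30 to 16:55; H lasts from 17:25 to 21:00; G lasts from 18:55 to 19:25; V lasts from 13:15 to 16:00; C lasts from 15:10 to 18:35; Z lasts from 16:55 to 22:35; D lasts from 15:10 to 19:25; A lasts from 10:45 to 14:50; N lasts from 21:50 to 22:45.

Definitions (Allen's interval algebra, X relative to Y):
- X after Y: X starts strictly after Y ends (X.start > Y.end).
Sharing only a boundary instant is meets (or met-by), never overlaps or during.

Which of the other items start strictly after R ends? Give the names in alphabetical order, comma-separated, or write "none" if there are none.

Target R = [07:20, 10:05].
A [10:45, 14:50] → after → yes.
C [15:10, 18:35] → after → yes.
D [15:10, 19:25] → after → yes.
E [10:30, 16:55] → after → yes.
G [18:55, 19:25] → after → yes.
H [17:25, 21:00] → after → yes.
N [21:50, 22:45] → after → yes.
Q [16:55, 21:35] → after → yes.
U [18:00, 20:40] → after → yes.
V [13:15, 16:00] → after → yes.
Z [16:55, 22:35] → after → yes.
Result: A, C, D, E, G, H, N, Q, U, V, Z.

A, C, D, E, G, H, N, Q, U, V, Z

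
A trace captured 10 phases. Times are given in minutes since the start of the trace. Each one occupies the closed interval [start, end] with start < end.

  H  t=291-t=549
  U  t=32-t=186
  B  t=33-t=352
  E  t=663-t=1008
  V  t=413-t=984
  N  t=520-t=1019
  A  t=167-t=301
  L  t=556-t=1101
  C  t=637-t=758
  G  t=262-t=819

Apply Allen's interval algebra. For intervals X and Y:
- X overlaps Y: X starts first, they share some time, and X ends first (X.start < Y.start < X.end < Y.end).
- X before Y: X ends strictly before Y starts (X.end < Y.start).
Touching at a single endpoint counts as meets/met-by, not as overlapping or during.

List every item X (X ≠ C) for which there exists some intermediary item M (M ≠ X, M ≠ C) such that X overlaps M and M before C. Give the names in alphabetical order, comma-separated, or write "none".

Target C = [t=637, t=758].
Intermediaries M with M before C: A, B, H, U.
Via A — items with X overlaps A: U.
Via B — items with X overlaps B: U.
Via H — items with X overlaps H: A, B.
Via U — items with X overlaps U: none.
Union: A, B, U.

A, B, U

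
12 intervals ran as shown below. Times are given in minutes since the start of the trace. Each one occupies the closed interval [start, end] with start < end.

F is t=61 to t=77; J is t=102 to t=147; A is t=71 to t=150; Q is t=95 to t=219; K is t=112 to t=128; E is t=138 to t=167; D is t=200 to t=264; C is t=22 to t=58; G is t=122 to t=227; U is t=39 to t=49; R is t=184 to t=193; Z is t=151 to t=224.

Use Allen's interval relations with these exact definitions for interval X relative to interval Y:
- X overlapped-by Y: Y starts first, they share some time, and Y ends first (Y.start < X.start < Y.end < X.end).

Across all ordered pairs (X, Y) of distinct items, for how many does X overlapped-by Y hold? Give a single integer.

13

Checking all 132 ordered pairs for relation 'overlapped-by'; matching pairs in alphabetical order:
(A, F): A overlapped-by F ✓
(D, G): D overlapped-by G ✓
(D, Q): D overlapped-by Q ✓
(D, Z): D overlapped-by Z ✓
(E, A): E overlapped-by A ✓
(E, J): E overlapped-by J ✓
(G, A): G overlapped-by A ✓
(G, J): G overlapped-by J ✓
(G, K): G overlapped-by K ✓
(G, Q): G overlapped-by Q ✓
(Q, A): Q overlapped-by A ✓
(Z, E): Z overlapped-by E ✓
(Z, Q): Z overlapped-by Q ✓
Count: 13.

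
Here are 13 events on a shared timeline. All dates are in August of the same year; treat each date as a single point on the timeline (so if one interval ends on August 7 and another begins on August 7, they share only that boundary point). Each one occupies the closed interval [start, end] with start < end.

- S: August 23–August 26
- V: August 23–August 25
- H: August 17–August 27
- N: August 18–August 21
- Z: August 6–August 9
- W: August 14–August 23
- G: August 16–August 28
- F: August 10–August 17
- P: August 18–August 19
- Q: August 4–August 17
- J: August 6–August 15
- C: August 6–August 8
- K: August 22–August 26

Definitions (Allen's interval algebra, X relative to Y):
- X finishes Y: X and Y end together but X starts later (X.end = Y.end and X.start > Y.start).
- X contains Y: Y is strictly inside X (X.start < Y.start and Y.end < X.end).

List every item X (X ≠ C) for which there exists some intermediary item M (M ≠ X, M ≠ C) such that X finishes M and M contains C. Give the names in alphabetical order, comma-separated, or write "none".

F

Target C = [August 6, August 8].
Intermediaries M with M contains C: Q.
Via Q — items with X finishes Q: F.
Union: F.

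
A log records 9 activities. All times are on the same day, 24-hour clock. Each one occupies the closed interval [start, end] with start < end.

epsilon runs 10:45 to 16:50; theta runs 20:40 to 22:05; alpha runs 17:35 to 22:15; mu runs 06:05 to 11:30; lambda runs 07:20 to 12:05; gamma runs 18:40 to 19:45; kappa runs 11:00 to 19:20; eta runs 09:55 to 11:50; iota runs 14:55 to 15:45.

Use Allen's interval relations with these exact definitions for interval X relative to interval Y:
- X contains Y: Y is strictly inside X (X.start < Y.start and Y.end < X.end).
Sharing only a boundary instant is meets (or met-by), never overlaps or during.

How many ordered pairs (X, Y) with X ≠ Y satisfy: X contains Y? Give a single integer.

5

Checking all 72 ordered pairs for relation 'contains'; matching pairs in alphabetical order:
(alpha, gamma): alpha contains gamma ✓
(alpha, theta): alpha contains theta ✓
(epsilon, iota): epsilon contains iota ✓
(kappa, iota): kappa contains iota ✓
(lambda, eta): lambda contains eta ✓
Count: 5.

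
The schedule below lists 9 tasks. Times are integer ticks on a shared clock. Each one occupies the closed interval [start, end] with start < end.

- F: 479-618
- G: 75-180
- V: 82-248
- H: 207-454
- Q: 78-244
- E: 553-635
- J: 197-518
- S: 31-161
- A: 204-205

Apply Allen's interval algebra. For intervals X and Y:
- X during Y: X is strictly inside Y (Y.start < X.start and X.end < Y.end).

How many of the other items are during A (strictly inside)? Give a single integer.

Target A = [204, 205].
E [553, 635] → after → no.
F [479, 618] → after → no.
G [75, 180] → before → no.
H [207, 454] → after → no.
J [197, 518] → contains → no.
Q [78, 244] → contains → no.
S [31, 161] → before → no.
V [82, 248] → contains → no.
Total: 0.

0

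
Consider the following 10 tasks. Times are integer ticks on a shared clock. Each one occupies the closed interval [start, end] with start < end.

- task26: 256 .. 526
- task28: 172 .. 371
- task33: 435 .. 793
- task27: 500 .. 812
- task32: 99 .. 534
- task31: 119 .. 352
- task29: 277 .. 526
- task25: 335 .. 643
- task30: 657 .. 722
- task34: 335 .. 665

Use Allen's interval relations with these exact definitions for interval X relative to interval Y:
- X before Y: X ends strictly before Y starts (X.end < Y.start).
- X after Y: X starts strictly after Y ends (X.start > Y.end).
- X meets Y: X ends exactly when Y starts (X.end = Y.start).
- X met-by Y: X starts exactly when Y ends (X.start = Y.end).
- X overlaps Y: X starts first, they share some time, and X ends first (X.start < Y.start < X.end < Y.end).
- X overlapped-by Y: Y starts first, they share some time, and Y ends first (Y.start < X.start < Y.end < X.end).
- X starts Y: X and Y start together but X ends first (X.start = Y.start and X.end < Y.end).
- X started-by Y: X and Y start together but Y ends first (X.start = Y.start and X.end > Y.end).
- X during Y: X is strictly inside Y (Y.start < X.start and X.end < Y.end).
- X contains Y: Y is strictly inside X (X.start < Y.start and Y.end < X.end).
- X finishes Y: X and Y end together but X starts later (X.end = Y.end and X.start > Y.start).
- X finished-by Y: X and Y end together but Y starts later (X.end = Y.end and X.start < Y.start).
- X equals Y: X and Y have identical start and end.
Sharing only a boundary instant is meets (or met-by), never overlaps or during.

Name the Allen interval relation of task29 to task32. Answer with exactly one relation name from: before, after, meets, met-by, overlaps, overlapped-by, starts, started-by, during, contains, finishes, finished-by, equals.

task29 = [277, 526]; task32 = [99, 534].
Compare endpoints: task29.start > task32.start, task29.start < task32.end, task29.end > task32.start, task29.end < task32.end.
That pattern is 'during'.

during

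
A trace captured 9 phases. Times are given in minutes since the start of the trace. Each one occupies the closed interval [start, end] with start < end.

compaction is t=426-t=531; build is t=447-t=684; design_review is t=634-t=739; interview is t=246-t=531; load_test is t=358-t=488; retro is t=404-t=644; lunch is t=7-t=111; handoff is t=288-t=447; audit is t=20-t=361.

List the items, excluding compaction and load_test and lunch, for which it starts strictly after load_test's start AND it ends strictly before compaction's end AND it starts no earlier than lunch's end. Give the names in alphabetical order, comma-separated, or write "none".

Conditions: its start is strictly after load_test's start (X.start > t=358) AND its end is strictly before compaction's end (X.end < t=531) AND its start is no earlier than lunch's end (X.start >= t=111).
audit: start t=20 > t=358? ✗; end t=361 < t=531? ✓; start t=20 >= t=111? ✗ → no.
build: start t=447 > t=358? ✓; end t=684 < t=531? ✗; start t=447 >= t=111? ✓ → no.
design_review: start t=634 > t=358? ✓; end t=739 < t=531? ✗; start t=634 >= t=111? ✓ → no.
handoff: start t=288 > t=358? ✗; end t=447 < t=531? ✓; start t=288 >= t=111? ✓ → no.
interview: start t=246 > t=358? ✗; end t=531 < t=531? ✗; start t=246 >= t=111? ✓ → no.
retro: start t=404 > t=358? ✓; end t=644 < t=531? ✗; start t=404 >= t=111? ✓ → no.
Result: none.

none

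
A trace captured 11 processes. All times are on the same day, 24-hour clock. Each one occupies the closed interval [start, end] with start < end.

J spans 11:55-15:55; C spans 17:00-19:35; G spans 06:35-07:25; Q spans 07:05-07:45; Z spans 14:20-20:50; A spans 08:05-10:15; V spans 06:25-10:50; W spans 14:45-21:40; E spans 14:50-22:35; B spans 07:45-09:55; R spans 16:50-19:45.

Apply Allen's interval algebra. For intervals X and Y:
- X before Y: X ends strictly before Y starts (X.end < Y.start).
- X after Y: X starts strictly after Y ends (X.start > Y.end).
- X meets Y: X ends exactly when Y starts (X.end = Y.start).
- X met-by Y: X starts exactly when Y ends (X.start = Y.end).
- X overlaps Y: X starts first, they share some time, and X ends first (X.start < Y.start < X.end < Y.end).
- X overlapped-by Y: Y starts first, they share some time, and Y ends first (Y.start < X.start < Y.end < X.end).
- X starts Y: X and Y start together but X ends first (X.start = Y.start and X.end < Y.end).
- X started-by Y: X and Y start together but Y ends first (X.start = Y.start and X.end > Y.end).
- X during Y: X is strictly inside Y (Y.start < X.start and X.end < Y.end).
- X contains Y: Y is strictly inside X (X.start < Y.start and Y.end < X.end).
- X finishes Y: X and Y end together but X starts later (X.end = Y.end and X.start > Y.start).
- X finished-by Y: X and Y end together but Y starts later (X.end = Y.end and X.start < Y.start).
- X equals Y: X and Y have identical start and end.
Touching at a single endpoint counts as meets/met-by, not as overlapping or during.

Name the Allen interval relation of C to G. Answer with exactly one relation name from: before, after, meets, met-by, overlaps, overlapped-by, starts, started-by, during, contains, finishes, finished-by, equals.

after

C = [17:00, 19:35]; G = [06:35, 07:25].
Compare endpoints: C.start > G.start, C.start > G.end, C.end > G.start, C.end > G.end.
That pattern is 'after'.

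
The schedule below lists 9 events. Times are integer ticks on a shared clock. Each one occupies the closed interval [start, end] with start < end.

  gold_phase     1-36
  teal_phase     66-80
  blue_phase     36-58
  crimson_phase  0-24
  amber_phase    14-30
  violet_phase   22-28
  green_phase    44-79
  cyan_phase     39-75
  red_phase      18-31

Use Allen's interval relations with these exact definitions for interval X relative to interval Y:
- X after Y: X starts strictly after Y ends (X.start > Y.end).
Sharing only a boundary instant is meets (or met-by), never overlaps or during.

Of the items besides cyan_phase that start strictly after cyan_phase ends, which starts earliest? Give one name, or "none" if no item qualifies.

Target cyan_phase = [39, 75].
amber_phase [14, 30] → before → excluded.
blue_phase [36, 58] → overlaps → excluded.
crimson_phase [0, 24] → before → excluded.
gold_phase [1, 36] → before → excluded.
green_phase [44, 79] → overlapped-by → excluded.
red_phase [18, 31] → before → excluded.
teal_phase [66, 80] → overlapped-by → excluded.
violet_phase [22, 28] → before → excluded.
No candidates → none.

none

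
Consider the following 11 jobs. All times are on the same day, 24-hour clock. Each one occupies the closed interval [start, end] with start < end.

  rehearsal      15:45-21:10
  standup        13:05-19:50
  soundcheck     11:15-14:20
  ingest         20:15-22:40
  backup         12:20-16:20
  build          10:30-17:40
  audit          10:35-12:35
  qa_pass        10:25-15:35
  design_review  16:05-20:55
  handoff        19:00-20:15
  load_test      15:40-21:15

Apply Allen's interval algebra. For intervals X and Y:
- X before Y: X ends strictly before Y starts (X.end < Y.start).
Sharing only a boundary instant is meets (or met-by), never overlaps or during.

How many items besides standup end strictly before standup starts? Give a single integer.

Target standup = [13:05, 19:50].
audit [10:35, 12:35] → before → counts.
backup [12:20, 16:20] → overlaps → no.
build [10:30, 17:40] → overlaps → no.
design_review [16:05, 20:55] → overlapped-by → no.
handoff [19:00, 20:15] → overlapped-by → no.
ingest [20:15, 22:40] → after → no.
load_test [15:40, 21:15] → overlapped-by → no.
qa_pass [10:25, 15:35] → overlaps → no.
rehearsal [15:45, 21:10] → overlapped-by → no.
soundcheck [11:15, 14:20] → overlaps → no.
Total: 1.

1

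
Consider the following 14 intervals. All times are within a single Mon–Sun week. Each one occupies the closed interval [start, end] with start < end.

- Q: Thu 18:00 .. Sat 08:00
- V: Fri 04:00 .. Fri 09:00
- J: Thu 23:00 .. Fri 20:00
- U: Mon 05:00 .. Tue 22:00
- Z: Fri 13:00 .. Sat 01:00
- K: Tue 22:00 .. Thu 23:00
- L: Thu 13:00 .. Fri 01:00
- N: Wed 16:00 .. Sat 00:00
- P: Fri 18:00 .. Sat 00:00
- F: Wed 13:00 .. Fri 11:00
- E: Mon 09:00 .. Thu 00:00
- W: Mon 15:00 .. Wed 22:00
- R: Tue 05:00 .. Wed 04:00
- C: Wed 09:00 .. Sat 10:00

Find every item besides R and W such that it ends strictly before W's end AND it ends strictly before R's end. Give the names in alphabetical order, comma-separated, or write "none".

Conditions: its end is strictly before W's end (X.end < Wed 22:00) AND its end is strictly before R's end (X.end < Wed 04:00).
C: end Sat 10:00 < Wed 22:00? ✗; end Sat 10:00 < Wed 04:00? ✗ → no.
E: end Thu 00:00 < Wed 22:00? ✗; end Thu 00:00 < Wed 04:00? ✗ → no.
F: end Fri 11:00 < Wed 22:00? ✗; end Fri 11:00 < Wed 04:00? ✗ → no.
J: end Fri 20:00 < Wed 22:00? ✗; end Fri 20:00 < Wed 04:00? ✗ → no.
K: end Thu 23:00 < Wed 22:00? ✗; end Thu 23:00 < Wed 04:00? ✗ → no.
L: end Fri 01:00 < Wed 22:00? ✗; end Fri 01:00 < Wed 04:00? ✗ → no.
N: end Sat 00:00 < Wed 22:00? ✗; end Sat 00:00 < Wed 04:00? ✗ → no.
P: end Sat 00:00 < Wed 22:00? ✗; end Sat 00:00 < Wed 04:00? ✗ → no.
Q: end Sat 08:00 < Wed 22:00? ✗; end Sat 08:00 < Wed 04:00? ✗ → no.
U: end Tue 22:00 < Wed 22:00? ✓; end Tue 22:00 < Wed 04:00? ✓ → yes.
V: end Fri 09:00 < Wed 22:00? ✗; end Fri 09:00 < Wed 04:00? ✗ → no.
Z: end Sat 01:00 < Wed 22:00? ✗; end Sat 01:00 < Wed 04:00? ✗ → no.
Result: U.

U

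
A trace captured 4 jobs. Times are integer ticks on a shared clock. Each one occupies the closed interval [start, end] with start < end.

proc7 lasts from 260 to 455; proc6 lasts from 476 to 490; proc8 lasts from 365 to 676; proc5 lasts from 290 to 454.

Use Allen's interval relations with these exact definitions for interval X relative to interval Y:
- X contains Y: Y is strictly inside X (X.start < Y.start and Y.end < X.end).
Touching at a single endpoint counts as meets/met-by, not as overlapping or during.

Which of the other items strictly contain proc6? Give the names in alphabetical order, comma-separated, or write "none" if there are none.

Target proc6 = [476, 490].
proc5 [290, 454] → before → no.
proc7 [260, 455] → before → no.
proc8 [365, 676] → contains → yes.
Result: proc8.

proc8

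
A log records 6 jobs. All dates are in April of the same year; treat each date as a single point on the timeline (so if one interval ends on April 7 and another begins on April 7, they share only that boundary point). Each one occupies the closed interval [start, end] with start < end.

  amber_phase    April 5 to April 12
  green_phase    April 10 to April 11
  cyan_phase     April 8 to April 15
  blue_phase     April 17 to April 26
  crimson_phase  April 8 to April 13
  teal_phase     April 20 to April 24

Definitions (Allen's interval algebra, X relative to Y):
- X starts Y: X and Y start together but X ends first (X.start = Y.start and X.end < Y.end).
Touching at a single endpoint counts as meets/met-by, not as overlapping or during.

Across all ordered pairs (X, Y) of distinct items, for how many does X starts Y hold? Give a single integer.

Checking all 30 ordered pairs for relation 'starts'; matching pairs in alphabetical order:
(crimson_phase, cyan_phase): crimson_phase starts cyan_phase ✓
Count: 1.

1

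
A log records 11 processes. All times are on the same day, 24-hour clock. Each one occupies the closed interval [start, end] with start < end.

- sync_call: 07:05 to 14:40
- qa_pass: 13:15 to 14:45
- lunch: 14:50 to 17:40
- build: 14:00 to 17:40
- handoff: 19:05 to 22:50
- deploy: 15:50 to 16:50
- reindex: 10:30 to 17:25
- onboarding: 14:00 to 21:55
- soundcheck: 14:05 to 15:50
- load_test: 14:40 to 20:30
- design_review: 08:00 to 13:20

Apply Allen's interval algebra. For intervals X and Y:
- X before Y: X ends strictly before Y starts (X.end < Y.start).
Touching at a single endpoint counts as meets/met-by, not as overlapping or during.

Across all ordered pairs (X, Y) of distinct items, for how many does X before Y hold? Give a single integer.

18

Checking all 110 ordered pairs for relation 'before'; matching pairs in alphabetical order:
(build, handoff): build before handoff ✓
(deploy, handoff): deploy before handoff ✓
(design_review, build): design_review before build ✓
(design_review, deploy): design_review before deploy ✓
(design_review, handoff): design_review before handoff ✓
(design_review, load_test): design_review before load_test ✓
(design_review, lunch): design_review before lunch ✓
(design_review, onboarding): design_review before onboarding ✓
(design_review, soundcheck): design_review before soundcheck ✓
(lunch, handoff): lunch before handoff ✓
(qa_pass, deploy): qa_pass before deploy ✓
(qa_pass, handoff): qa_pass before handoff ✓
(qa_pass, lunch): qa_pass before lunch ✓
(reindex, handoff): reindex before handoff ✓
(soundcheck, handoff): soundcheck before handoff ✓
(sync_call, deploy): sync_call before deploy ✓
(sync_call, handoff): sync_call before handoff ✓
(sync_call, lunch): sync_call before lunch ✓
Count: 18.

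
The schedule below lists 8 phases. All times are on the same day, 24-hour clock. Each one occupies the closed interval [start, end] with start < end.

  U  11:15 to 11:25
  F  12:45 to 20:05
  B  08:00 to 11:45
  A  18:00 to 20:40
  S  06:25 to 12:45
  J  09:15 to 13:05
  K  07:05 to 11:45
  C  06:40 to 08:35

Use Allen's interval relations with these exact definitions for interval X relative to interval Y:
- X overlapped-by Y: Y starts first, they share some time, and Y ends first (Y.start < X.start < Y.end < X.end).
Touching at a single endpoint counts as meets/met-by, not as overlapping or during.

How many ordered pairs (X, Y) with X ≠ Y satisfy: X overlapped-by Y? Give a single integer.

Checking all 56 ordered pairs for relation 'overlapped-by'; matching pairs in alphabetical order:
(A, F): A overlapped-by F ✓
(B, C): B overlapped-by C ✓
(F, J): F overlapped-by J ✓
(J, B): J overlapped-by B ✓
(J, K): J overlapped-by K ✓
(J, S): J overlapped-by S ✓
(K, C): K overlapped-by C ✓
Count: 7.

7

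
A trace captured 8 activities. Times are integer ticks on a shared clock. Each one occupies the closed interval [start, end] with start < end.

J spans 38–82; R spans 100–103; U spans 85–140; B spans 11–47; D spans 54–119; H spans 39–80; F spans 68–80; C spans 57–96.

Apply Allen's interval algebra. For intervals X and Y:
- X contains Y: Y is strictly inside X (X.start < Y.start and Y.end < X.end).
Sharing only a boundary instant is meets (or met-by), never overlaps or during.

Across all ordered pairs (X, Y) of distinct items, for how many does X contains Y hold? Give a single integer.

Checking all 56 ordered pairs for relation 'contains'; matching pairs in alphabetical order:
(C, F): C contains F ✓
(D, C): D contains C ✓
(D, F): D contains F ✓
(D, R): D contains R ✓
(J, F): J contains F ✓
(J, H): J contains H ✓
(U, R): U contains R ✓
Count: 7.

7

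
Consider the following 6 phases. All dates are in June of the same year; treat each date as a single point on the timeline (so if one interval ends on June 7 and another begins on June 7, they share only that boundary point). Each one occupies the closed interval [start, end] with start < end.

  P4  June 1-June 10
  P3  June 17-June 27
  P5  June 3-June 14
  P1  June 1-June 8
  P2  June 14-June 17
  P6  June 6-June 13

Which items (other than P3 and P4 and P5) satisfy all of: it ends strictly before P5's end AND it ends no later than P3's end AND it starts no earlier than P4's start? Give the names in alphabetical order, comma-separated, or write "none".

Conditions: its end is strictly before P5's end (X.end < June 14) AND its end is no later than P3's end (X.end <= June 27) AND its start is no earlier than P4's start (X.start >= June 1).
P1: end June 8 < June 14? ✓; end June 8 <= June 27? ✓; start June 1 >= June 1? ✓ → yes.
P2: end June 17 < June 14? ✗; end June 17 <= June 27? ✓; start June 14 >= June 1? ✓ → no.
P6: end June 13 < June 14? ✓; end June 13 <= June 27? ✓; start June 6 >= June 1? ✓ → yes.
Result: P1, P6.

P1, P6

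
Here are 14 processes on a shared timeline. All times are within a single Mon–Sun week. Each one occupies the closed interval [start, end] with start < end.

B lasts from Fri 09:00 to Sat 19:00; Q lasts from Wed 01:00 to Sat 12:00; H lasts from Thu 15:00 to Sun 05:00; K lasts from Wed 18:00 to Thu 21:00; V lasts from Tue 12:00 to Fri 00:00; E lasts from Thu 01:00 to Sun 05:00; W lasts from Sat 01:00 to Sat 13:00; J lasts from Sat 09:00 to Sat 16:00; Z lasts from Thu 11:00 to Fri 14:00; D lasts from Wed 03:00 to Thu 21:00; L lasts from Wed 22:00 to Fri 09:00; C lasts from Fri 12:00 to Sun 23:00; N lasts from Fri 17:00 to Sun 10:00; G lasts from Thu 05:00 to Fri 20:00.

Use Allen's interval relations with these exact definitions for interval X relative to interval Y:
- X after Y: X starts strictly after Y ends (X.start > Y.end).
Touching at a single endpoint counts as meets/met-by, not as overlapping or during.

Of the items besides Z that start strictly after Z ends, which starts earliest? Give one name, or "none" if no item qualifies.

N

Target Z = [Thu 11:00, Fri 14:00].
B [Fri 09:00, Sat 19:00] → overlapped-by → excluded.
C [Fri 12:00, Sun 23:00] → overlapped-by → excluded.
D [Wed 03:00, Thu 21:00] → overlaps → excluded.
E [Thu 01:00, Sun 05:00] → contains → excluded.
G [Thu 05:00, Fri 20:00] → contains → excluded.
H [Thu 15:00, Sun 05:00] → overlapped-by → excluded.
J [Sat 09:00, Sat 16:00] → after → candidate.
K [Wed 18:00, Thu 21:00] → overlaps → excluded.
L [Wed 22:00, Fri 09:00] → overlaps → excluded.
N [Fri 17:00, Sun 10:00] → after → candidate.
Q [Wed 01:00, Sat 12:00] → contains → excluded.
V [Tue 12:00, Fri 00:00] → overlaps → excluded.
W [Sat 01:00, Sat 13:00] → after → candidate.
Among candidates, earliest start is Fri 17:00 → N.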